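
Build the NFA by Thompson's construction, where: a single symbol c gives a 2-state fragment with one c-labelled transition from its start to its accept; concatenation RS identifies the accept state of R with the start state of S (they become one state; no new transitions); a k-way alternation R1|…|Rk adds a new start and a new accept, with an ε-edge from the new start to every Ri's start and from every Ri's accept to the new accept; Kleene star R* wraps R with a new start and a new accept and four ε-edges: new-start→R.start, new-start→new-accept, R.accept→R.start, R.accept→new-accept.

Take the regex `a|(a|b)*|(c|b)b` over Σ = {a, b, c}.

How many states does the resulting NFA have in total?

Per subexpression:
Each of the 6 symbol leaves contributes a 2-state fragment.
  a|b : 6 states
  (a|b)* : 8 states
  c|b : 6 states
  (c|b)b : 7 states
  a|(a|b)*|(c|b)b : 19 states

19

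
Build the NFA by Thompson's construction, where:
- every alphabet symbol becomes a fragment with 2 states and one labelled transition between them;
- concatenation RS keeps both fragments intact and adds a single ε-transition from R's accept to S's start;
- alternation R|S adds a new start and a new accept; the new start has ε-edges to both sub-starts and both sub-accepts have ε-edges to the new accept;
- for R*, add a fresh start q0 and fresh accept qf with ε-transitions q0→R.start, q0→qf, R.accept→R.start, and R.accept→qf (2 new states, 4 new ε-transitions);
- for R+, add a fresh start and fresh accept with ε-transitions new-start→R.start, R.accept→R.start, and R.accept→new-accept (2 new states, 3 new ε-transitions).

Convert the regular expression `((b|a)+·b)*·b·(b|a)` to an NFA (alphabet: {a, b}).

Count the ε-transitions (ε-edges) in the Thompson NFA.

Per subexpression:
Each of the 6 symbol leaves contributes 0 ε-transitions.
  b|a — 4 ε-transitions
  (b|a)+ — 7 ε-transitions
  (b|a)+·b — 8 ε-transitions
  ((b|a)+·b)* — 12 ε-transitions
  b|a — 4 ε-transitions
  ((b|a)+·b)*·b·(b|a) — 18 ε-transitions

18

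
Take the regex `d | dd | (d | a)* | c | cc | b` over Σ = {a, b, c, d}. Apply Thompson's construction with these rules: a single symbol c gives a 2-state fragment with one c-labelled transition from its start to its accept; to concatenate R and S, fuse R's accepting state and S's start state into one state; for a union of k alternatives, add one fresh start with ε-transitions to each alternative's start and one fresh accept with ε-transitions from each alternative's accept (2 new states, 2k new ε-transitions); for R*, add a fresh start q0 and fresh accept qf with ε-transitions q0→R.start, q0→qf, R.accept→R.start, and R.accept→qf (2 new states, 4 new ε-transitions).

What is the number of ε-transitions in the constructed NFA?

Recursing over subexpressions:
Each of the 9 symbol leaves contributes 0 ε-transitions.
  dd : 0 ε-transitions
  d | a : 4 ε-transitions
  (d | a)* : 8 ε-transitions
  cc : 0 ε-transitions
  d | dd | (d | a)* | c | cc | b : 20 ε-transitions

20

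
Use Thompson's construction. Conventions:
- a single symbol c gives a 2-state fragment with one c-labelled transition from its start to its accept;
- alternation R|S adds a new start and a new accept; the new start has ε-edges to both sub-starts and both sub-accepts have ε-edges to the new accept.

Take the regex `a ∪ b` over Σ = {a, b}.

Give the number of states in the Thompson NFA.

Per subexpression:
Each of the 2 symbol leaves contributes a 2-state fragment.
  a ∪ b : 6 states

6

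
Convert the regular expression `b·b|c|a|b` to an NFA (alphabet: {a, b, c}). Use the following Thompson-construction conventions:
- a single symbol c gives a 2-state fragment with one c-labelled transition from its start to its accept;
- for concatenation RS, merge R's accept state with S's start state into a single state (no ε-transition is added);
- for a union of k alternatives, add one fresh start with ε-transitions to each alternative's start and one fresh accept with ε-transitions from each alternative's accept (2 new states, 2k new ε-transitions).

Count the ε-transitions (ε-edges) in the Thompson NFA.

8

Building bottom-up:
Each of the 5 symbol leaves contributes 0 ε-transitions.
  b·b = 0 ε-transitions
  b·b|c|a|b = 8 ε-transitions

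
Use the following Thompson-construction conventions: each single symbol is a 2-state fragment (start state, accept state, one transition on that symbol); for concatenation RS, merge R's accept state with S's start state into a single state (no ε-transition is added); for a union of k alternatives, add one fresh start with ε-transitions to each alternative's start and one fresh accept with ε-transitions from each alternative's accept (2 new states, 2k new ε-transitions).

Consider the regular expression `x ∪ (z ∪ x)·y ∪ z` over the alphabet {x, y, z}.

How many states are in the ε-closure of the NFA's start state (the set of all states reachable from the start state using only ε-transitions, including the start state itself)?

6

Work bottom-up. For each fragment F, track |ε-closure(F.start)| and whether F's accept lies in that closure (i.e. whether F accepts ε). A single-symbol fragment has closure size 1 and does not accept ε.
  z ∪ x — |closure| = 1 + 1 + 1 = 3 (the new accept is not ε-reachable since no branch accepts ε)
  (z ∪ x)·y — same as the first factor's closure: |closure| = 3
  x ∪ (z ∪ x)·y ∪ z — new start ε-reaches every alternative's start; none of them accept ε, so the new accept is not reached: |closure| = 1 + 1 + 3 + 1 = 6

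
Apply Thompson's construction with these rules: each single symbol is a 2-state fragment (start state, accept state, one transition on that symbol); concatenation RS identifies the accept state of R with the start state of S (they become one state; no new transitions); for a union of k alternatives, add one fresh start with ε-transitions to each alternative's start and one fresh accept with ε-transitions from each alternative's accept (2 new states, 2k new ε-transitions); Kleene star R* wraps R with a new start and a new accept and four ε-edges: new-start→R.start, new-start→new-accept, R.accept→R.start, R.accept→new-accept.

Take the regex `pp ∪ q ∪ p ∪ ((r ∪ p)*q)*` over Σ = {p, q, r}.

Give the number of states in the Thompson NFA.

Recursing over subexpressions:
Each of the 7 symbol leaves contributes a 2-state fragment.
  pp : 3 states
  r ∪ p : 6 states
  (r ∪ p)* : 8 states
  (r ∪ p)*q : 9 states
  ((r ∪ p)*q)* : 11 states
  pp ∪ q ∪ p ∪ ((r ∪ p)*q)* : 20 states

20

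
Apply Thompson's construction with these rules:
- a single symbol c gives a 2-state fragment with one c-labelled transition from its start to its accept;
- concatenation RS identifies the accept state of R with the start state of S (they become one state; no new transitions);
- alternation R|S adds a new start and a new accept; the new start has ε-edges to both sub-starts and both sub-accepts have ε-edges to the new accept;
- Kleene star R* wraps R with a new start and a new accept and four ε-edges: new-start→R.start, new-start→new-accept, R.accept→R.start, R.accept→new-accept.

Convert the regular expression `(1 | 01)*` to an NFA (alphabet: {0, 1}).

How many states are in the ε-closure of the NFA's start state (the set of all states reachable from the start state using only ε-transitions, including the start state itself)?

5

Compute the ε-closure size of each fragment's start state recursively; a symbol fragment's start has no outgoing ε-edge, so its closure is just itself (size 1).
  01 : C equals the left operand's closure size = 1 (its accept is not ε-reachable, so the closure stops there)
  1 | 01 : new start ε-reaches every alternative's start; none of them accept ε, so the new accept is not reached: C = 1 + 1 + 1 = 3
  (1 | 01)* : new start has ε-edges to the inner start and to the new accept, so C = 2 + 3 = 5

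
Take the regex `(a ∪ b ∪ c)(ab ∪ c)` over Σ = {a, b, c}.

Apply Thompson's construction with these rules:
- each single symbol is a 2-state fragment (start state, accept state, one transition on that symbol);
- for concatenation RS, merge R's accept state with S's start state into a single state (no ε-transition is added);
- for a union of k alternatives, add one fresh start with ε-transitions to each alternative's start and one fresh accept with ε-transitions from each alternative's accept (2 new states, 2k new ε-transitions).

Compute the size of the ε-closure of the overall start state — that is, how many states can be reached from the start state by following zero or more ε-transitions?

4

Let C(F) = |ε-closure(F.start)| within fragment F, and note whether F accepts ε. Symbol fragments have C = 1 and do not accept ε. Then:
  a ∪ b ∪ c : |ε-closure| = 1 + 1 + 1 + 1 = 4 (the new accept is not ε-reachable since no branch accepts ε)
  ab : |ε-closure| equals the left operand's closure size = 1 (its accept is not ε-reachable, so the closure stops there)
  ab ∪ c : new start ε-reaches every alternative's start; none of them accept ε, so the new accept is not reached: |ε-closure| = 1 + 1 + 1 = 3
  (a ∪ b ∪ c)(ab ∪ c) : |ε-closure| equals the left operand's closure size = 4 (its accept is not ε-reachable, so the closure stops there)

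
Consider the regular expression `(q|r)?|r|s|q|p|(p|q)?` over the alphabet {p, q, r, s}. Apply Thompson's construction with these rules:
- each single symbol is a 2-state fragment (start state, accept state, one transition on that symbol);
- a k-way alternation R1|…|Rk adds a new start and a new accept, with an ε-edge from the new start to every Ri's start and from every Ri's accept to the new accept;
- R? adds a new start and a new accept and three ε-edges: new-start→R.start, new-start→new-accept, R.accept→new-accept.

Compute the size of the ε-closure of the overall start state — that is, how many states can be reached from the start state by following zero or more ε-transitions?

16

Let C(F) = |ε-closure(F.start)| within fragment F, and note whether F accepts ε. Symbol fragments have C = 1 and do not accept ε. Then:
  q|r : new start ε-reaches every alternative's start; none of them accept ε, so the new accept is not reached: |ε-closure| = 1 + 1 + 1 = 3
  (q|r)? : |ε-closure| = 1 (new start) + 3 (body) + 1 (new accept, via ε) = 5
  p|q : |ε-closure| = 1 + 1 + 1 = 3 (the new accept is not ε-reachable since no branch accepts ε)
  (p|q)? : new start has ε-edges to the inner start and to the new accept, so |ε-closure| = 2 + 3 = 5
  (q|r)?|r|s|q|p|(p|q)? : |ε-closure| = 1 (new start) + (5 + 1 + 1 + 1 + 1 + 5) + 1 (new accept, since some branch ε-reaches its own accept) = 16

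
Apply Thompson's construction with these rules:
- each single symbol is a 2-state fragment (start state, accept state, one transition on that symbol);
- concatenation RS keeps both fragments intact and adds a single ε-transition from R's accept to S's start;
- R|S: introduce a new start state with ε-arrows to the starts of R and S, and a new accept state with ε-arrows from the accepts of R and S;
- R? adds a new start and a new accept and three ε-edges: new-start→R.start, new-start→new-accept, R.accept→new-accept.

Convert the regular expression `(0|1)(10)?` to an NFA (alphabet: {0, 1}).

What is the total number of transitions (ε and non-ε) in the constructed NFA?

13

Bottom-up over the parse tree:
Each of the 4 symbol leaves contributes 1 transition (1 symbol, 0 ε).
  0|1 = 6 transitions (2 symbol, 4 ε)
  10 = 3 transitions (2 symbol, 1 ε)
  (10)? = 6 transitions (2 symbol, 4 ε)
  (0|1)(10)? = 13 transitions (4 symbol, 9 ε)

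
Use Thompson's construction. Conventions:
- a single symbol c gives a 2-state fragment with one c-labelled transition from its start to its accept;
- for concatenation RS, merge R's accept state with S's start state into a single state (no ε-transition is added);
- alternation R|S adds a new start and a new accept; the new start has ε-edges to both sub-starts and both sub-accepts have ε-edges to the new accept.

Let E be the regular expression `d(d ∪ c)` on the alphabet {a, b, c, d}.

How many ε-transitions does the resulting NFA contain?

4

Per subexpression:
Each of the 3 symbol leaves contributes 0 ε-transitions.
  d ∪ c — 4 ε-transitions
  d(d ∪ c) — 4 ε-transitions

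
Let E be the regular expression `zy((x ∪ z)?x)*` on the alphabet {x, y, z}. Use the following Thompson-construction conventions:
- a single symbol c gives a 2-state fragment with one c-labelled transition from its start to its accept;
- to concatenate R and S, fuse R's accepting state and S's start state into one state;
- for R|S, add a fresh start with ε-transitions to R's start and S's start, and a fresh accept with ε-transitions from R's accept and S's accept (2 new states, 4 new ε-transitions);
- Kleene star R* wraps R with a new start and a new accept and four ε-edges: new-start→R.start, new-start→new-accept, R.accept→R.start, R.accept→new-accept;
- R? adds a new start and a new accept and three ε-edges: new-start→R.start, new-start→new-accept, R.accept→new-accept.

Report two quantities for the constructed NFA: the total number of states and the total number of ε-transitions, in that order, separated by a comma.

13, 11

Per subexpression:
Each of the 5 symbol leaves contributes 2 states and 0 ε-transitions.
  x ∪ z → 6 states, 4 ε-transitions
  (x ∪ z)? → 8 states, 7 ε-transitions
  (x ∪ z)?x → 9 states, 7 ε-transitions
  ((x ∪ z)?x)* → 11 states, 11 ε-transitions
  zy((x ∪ z)?x)* → 13 states, 11 ε-transitions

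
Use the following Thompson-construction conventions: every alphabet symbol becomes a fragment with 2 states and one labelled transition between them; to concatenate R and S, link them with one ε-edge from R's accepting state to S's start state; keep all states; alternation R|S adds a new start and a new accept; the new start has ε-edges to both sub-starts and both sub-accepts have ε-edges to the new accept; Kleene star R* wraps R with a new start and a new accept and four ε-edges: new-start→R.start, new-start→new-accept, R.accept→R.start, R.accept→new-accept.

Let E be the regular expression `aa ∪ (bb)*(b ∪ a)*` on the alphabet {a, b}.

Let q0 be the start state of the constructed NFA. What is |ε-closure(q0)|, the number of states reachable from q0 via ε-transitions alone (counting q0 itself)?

11

Let C(F) = |ε-closure(F.start)| within fragment F, and note whether F accepts ε. Symbol fragments have C = 1 and do not accept ε. Then:
  aa — C equals the left operand's closure size = 1 (its accept is not ε-reachable, so the closure stops there)
  bb — C equals the left operand's closure size = 1 (its accept is not ε-reachable, so the closure stops there)
  (bb)* — C = 1 (new start) + 1 (body) + 1 (new accept) = 3
  b ∪ a — new start ε-reaches every alternative's start; none of them accept ε, so the new accept is not reached: C = 1 + 1 + 1 = 3
  (b ∪ a)* — C = 1 (new start) + 3 (body) + 1 (new accept) = 5
  (bb)*(b ∪ a)* — the left operand accepts ε, so the closure extends into the next operand (via the concat ε-link); C = 3 + 5 = 8
  aa ∪ (bb)*(b ∪ a)* — C = 1 (new start) + (1 + 8) + 1 (new accept, since some branch ε-reaches its own accept) = 11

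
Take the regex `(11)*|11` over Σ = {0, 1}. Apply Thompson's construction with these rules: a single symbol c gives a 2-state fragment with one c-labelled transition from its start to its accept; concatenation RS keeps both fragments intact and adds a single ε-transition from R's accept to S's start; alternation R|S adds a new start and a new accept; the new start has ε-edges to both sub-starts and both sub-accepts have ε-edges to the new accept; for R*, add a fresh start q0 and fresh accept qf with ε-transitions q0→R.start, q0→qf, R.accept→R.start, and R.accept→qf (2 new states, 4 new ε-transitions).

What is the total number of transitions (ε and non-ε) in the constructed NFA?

Recursing over subexpressions:
Each of the 4 symbol leaves contributes 1 transition (1 symbol, 0 ε).
  11 → 3 transitions (2 symbol, 1 ε)
  (11)* → 7 transitions (2 symbol, 5 ε)
  11 → 3 transitions (2 symbol, 1 ε)
  (11)*|11 → 14 transitions (4 symbol, 10 ε)

14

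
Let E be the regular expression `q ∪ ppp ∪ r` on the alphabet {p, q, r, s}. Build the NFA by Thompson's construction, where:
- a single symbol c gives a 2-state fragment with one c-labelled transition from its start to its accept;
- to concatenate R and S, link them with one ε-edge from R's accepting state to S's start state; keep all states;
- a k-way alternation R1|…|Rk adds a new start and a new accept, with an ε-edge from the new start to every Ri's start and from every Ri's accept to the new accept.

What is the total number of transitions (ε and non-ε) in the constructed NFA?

By structural recursion:
Each of the 5 symbol leaves contributes 1 transition (1 symbol, 0 ε).
  ppp — 5 transitions (3 symbol, 2 ε)
  q ∪ ppp ∪ r — 13 transitions (5 symbol, 8 ε)

13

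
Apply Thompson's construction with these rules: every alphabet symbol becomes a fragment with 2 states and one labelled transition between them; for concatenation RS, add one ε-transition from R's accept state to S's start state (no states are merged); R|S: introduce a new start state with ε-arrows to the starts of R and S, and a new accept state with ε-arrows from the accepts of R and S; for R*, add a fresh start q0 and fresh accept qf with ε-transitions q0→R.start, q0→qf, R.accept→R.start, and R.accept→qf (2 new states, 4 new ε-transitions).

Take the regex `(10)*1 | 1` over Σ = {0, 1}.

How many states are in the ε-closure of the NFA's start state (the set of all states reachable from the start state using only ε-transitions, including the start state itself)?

Compute the ε-closure size of each fragment's start state recursively; a symbol fragment's start has no outgoing ε-edge, so its closure is just itself (size 1).
  10 — same as the first factor's closure: |closure| = 1
  (10)* — new start has ε-edges to the inner start and to the new accept, so |closure| = 2 + 1 = 3
  (10)*1 — |closure| = 3 + 1 = 4 (closure spills across the concat boundary because the left factor accepts ε)
  (10)*1 | 1 — |closure| = 1 + 4 + 1 = 6 (the new accept is not ε-reachable since no branch accepts ε)

6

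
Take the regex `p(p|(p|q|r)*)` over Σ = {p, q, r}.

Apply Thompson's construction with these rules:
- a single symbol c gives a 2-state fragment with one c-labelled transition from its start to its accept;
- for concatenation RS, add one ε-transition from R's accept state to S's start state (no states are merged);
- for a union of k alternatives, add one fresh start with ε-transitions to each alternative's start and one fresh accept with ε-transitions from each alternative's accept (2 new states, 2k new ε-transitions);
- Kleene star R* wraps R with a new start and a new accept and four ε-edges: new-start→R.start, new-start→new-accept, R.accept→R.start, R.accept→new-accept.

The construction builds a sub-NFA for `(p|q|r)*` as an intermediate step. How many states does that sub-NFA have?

Fragment for `(p|q|r)*`:
Each of the 3 symbol leaves contributes a 2-state fragment.
  p|q|r = 8 states
  (p|q|r)* = 10 states

10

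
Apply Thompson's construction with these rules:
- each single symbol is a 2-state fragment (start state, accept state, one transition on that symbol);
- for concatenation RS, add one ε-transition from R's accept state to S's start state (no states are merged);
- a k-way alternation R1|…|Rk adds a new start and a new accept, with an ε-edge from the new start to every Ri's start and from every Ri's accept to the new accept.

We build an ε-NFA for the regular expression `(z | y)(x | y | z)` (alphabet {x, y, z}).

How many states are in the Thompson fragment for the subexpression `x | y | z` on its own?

Fragment for `x | y | z`:
Each of the 3 symbol leaves contributes a 2-state fragment.
  x | y | z = 8 states

8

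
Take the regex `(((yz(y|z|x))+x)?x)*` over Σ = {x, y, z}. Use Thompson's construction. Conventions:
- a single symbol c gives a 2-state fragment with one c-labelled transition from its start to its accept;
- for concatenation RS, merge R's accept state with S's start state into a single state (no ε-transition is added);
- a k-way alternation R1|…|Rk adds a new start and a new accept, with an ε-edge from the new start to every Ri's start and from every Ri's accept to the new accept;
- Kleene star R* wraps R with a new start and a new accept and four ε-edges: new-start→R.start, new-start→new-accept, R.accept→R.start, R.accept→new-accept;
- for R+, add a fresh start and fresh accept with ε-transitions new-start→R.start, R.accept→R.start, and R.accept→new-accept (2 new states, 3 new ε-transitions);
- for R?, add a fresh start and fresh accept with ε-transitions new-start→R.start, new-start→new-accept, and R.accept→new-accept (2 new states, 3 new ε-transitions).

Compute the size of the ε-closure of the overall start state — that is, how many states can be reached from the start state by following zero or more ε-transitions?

6

Compute the ε-closure size of each fragment's start state recursively; a symbol fragment's start has no outgoing ε-edge, so its closure is just itself (size 1).
  y|z|x — new start ε-reaches every alternative's start; none of them accept ε, so the new accept is not reached: |ε-closure| = 1 + 1 + 1 + 1 = 4
  yz(y|z|x) — same as the first factor's closure: |ε-closure| = 1
  (yz(y|z|x))+ — |ε-closure| = 1 + 1 = 2 (the body doesn't accept ε, so the new accept is not reached)
  (yz(y|z|x))+x — same as the first factor's closure: |ε-closure| = 2
  ((yz(y|z|x))+x)? — |ε-closure| = 1 (new start) + 2 (body) + 1 (new accept, via ε) = 4
  ((yz(y|z|x))+x)?x — |ε-closure| = 4 + (1−1) = 4 (closure spills across the concat boundary because the left factor accepts ε)
  (((yz(y|z|x))+x)?x)* — |ε-closure| = 1 (new start) + 4 (body) + 1 (new accept) = 6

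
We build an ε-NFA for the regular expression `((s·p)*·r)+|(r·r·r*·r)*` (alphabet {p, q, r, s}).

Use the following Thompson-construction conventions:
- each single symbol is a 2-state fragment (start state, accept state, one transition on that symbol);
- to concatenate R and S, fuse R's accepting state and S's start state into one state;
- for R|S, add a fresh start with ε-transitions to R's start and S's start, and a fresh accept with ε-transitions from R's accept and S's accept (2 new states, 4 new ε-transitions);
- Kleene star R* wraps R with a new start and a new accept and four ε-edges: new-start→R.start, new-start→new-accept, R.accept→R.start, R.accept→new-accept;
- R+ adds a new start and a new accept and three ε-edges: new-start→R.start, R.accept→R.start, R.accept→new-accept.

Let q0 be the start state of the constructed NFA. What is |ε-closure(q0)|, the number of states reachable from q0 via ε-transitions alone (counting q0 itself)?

9

Let C(F) = |ε-closure(F.start)| within fragment F, and note whether F accepts ε. Symbol fragments have C = 1 and do not accept ε. Then:
  s·p → same as the first factor's closure: |closure| = 1
  (s·p)* → |closure| = 1 (new start) + 1 (body) + 1 (new accept) = 3
  (s·p)*·r → the left operand accepts ε, so the closure extends into the next operand (the shared merged state is already counted); |closure| = 3 + (1−1) = 3
  ((s·p)*·r)+ → |closure| = 1 + 3 = 4 (the body doesn't accept ε, so the new accept is not reached)
  r* → the star's fresh start ε-reaches both the body's start and the fresh accept: |closure| = 2 + 1 = 3
  r·r·r*·r → |closure| equals the left operand's closure size = 1 (its accept is not ε-reachable, so the closure stops there)
  (r·r·r*·r)* → the star's fresh start ε-reaches both the body's start and the fresh accept: |closure| = 2 + 1 = 3
  ((s·p)*·r)+|(r·r·r*·r)* → new start ε-reaches every alternative's start; at least one alternative accepts ε, so the union's new accept is reached too: |closure| = 1 + 4 + 3 + 1 = 9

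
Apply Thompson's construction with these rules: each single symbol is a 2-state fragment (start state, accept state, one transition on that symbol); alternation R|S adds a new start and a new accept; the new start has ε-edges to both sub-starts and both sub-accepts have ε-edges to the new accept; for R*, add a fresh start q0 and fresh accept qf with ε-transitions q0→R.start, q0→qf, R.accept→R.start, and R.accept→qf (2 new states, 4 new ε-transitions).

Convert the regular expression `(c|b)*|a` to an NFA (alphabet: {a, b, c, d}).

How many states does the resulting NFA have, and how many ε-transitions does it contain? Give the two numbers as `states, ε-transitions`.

Bottom-up over the parse tree:
Each of the 3 symbol leaves contributes 2 states and 0 ε-transitions.
  c|b — 6 states, 4 ε-transitions
  (c|b)* — 8 states, 8 ε-transitions
  (c|b)*|a — 12 states, 12 ε-transitions

12, 12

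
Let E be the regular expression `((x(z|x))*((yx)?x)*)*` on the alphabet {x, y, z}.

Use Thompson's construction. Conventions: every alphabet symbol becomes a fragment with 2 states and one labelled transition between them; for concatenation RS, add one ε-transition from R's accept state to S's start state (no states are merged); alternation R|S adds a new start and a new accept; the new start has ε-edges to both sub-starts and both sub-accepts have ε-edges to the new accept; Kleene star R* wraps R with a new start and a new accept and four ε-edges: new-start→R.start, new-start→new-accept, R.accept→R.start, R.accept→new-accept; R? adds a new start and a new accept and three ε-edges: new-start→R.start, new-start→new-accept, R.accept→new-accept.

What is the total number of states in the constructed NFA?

Bottom-up over the parse tree:
Each of the 6 symbol leaves contributes a 2-state fragment.
  z|x — 6 states
  x(z|x) — 8 states
  (x(z|x))* — 10 states
  yx — 4 states
  (yx)? — 6 states
  (yx)?x — 8 states
  ((yx)?x)* — 10 states
  (x(z|x))*((yx)?x)* — 20 states
  ((x(z|x))*((yx)?x)*)* — 22 states

22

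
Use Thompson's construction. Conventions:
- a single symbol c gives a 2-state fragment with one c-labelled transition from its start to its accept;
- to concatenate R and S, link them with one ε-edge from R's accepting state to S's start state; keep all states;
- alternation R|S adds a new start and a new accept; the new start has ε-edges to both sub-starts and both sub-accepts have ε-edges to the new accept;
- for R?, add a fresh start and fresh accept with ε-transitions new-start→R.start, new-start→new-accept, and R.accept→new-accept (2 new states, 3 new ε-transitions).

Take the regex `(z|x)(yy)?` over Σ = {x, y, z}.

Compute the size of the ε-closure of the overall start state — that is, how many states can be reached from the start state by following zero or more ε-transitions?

3

Let C(F) = |ε-closure(F.start)| within fragment F, and note whether F accepts ε. Symbol fragments have C = 1 and do not accept ε. Then:
  z|x — |ε-closure| = 1 + 1 + 1 = 3 (the new accept is not ε-reachable since no branch accepts ε)
  yy — |ε-closure| equals the left operand's closure size = 1 (its accept is not ε-reachable, so the closure stops there)
  (yy)? — new start has ε-edges to the inner start and to the new accept, so |ε-closure| = 2 + 1 = 3
  (z|x)(yy)? — same as the first factor's closure: |ε-closure| = 3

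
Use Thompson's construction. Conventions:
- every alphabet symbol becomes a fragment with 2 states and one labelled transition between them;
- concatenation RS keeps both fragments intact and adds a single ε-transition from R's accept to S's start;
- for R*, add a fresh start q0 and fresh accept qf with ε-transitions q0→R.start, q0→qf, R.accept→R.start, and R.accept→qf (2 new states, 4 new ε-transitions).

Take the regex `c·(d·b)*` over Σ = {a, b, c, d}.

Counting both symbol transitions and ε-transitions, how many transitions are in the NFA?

Per subexpression:
Each of the 3 symbol leaves contributes 1 transition (1 symbol, 0 ε).
  d·b = 3 transitions (2 symbol, 1 ε)
  (d·b)* = 7 transitions (2 symbol, 5 ε)
  c·(d·b)* = 9 transitions (3 symbol, 6 ε)

9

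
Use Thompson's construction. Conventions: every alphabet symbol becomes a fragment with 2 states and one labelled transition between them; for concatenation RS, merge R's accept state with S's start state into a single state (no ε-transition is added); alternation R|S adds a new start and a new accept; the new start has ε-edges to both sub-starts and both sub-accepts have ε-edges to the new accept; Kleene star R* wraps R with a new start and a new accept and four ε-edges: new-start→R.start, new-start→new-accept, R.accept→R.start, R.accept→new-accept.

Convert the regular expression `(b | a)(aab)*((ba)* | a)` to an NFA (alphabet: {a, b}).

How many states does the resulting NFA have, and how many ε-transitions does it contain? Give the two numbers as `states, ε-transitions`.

19, 16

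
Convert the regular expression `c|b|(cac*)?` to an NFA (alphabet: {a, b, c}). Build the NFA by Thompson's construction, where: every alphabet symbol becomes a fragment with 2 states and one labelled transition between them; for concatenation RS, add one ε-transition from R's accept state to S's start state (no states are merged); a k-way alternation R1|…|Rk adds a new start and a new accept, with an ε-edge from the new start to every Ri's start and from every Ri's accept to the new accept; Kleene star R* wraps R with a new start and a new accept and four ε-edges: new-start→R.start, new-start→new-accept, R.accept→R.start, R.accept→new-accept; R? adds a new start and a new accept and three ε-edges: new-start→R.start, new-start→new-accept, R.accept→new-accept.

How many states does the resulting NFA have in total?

Bottom-up over the parse tree:
Each of the 5 symbol leaves contributes a 2-state fragment.
  c* → 4 states
  cac* → 8 states
  (cac*)? → 10 states
  c|b|(cac*)? → 16 states

16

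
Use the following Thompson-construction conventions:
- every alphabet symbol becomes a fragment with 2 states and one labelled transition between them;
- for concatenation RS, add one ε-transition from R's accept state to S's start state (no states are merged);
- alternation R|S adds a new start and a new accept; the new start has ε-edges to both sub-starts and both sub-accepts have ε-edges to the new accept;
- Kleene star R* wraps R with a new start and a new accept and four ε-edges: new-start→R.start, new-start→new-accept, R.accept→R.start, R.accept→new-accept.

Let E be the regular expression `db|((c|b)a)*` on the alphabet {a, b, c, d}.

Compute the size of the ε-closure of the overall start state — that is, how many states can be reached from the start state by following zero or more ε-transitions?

8

Work bottom-up. For each fragment F, track |ε-closure(F.start)| and whether F's accept lies in that closure (i.e. whether F accepts ε). A single-symbol fragment has closure size 1 and does not accept ε.
  db — same as the first factor's closure: |ε-closure| = 1
  c|b — new start ε-reaches every alternative's start; none of them accept ε, so the new accept is not reached: |ε-closure| = 1 + 1 + 1 = 3
  (c|b)a — |ε-closure| equals the left operand's closure size = 3 (its accept is not ε-reachable, so the closure stops there)
  ((c|b)a)* — the star's fresh start ε-reaches both the body's start and the fresh accept: |ε-closure| = 2 + 3 = 5
  db|((c|b)a)* — |ε-closure| = 1 (new start) + (1 + 5) + 1 (new accept, since some branch ε-reaches its own accept) = 8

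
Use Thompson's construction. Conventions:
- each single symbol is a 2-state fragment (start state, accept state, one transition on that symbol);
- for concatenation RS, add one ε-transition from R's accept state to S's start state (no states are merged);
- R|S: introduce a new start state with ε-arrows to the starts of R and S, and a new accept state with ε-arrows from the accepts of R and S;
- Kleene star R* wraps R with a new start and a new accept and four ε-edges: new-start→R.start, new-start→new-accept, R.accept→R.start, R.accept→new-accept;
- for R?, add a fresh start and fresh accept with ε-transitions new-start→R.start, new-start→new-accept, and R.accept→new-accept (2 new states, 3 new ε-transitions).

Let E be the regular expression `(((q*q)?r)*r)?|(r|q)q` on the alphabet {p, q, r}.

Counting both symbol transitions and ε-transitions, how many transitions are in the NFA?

33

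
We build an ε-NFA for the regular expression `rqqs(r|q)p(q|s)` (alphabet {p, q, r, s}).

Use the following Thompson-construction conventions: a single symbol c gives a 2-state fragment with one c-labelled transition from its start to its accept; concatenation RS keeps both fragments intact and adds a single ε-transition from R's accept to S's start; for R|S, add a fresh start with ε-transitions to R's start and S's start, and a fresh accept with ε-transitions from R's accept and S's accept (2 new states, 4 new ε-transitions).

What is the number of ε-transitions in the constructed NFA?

Recursing over subexpressions:
Each of the 9 symbol leaves contributes 0 ε-transitions.
  r|q → 4 ε-transitions
  q|s → 4 ε-transitions
  rqqs(r|q)p(q|s) → 14 ε-transitions

14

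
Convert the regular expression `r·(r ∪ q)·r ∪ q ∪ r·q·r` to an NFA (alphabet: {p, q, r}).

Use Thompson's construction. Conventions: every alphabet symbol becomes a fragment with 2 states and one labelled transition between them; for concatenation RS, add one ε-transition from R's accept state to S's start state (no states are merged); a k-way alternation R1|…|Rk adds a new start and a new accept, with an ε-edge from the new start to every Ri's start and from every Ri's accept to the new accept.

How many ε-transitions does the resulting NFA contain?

14

Building bottom-up:
Each of the 8 symbol leaves contributes 0 ε-transitions.
  r ∪ q : 4 ε-transitions
  r·(r ∪ q)·r : 6 ε-transitions
  r·q·r : 2 ε-transitions
  r·(r ∪ q)·r ∪ q ∪ r·q·r : 14 ε-transitions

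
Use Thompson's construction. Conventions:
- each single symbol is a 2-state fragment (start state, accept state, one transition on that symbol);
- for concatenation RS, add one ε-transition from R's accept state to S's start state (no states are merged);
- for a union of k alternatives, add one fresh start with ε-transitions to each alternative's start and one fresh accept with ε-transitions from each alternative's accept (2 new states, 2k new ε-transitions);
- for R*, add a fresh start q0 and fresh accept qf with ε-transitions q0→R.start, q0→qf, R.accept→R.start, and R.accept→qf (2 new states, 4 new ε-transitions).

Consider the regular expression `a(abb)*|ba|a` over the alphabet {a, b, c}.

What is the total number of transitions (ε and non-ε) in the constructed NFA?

Per subexpression:
Each of the 7 symbol leaves contributes 1 transition (1 symbol, 0 ε).
  abb : 5 transitions (3 symbol, 2 ε)
  (abb)* : 9 transitions (3 symbol, 6 ε)
  a(abb)* : 11 transitions (4 symbol, 7 ε)
  ba : 3 transitions (2 symbol, 1 ε)
  a(abb)*|ba|a : 21 transitions (7 symbol, 14 ε)

21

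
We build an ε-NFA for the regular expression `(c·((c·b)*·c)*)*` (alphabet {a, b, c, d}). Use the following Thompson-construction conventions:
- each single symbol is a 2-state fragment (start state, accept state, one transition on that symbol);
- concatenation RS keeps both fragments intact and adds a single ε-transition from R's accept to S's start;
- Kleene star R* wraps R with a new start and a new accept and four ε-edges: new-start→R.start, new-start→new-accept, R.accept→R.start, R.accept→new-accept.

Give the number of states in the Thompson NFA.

14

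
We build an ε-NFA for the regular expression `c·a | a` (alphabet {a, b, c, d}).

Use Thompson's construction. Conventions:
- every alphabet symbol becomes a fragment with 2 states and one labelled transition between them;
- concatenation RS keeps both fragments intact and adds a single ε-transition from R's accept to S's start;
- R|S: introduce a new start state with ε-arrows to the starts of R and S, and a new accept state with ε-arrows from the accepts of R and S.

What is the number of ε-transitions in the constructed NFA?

Building bottom-up:
Each of the 3 symbol leaves contributes 0 ε-transitions.
  c·a → 1 ε-transition
  c·a | a → 5 ε-transitions

5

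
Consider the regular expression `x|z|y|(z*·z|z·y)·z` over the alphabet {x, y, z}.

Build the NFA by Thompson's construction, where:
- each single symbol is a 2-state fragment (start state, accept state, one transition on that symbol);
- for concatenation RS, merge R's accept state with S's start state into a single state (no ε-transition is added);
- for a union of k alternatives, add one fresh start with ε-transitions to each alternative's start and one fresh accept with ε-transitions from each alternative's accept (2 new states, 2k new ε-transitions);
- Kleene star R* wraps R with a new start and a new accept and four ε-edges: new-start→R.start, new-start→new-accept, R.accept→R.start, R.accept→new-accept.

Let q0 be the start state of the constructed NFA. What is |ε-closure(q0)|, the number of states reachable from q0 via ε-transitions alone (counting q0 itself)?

Work bottom-up. For each fragment F, track |ε-closure(F.start)| and whether F's accept lies in that closure (i.e. whether F accepts ε). A single-symbol fragment has closure size 1 and does not accept ε.
  z* → the star's fresh start ε-reaches both the body's start and the fresh accept: |ε-closure| = 2 + 1 = 3
  z*·z → |ε-closure| = 3 + (1−1) = 3 (closure spills across the concat boundary because the left factor accepts ε)
  z·y → same as the first factor's closure: |ε-closure| = 1
  z*·z|z·y → new start ε-reaches every alternative's start; none of them accept ε, so the new accept is not reached: |ε-closure| = 1 + 3 + 1 = 5
  (z*·z|z·y)·z → |ε-closure| equals the left operand's closure size = 5 (its accept is not ε-reachable, so the closure stops there)
  x|z|y|(z*·z|z·y)·z → new start ε-reaches every alternative's start; none of them accept ε, so the new accept is not reached: |ε-closure| = 1 + 1 + 1 + 1 + 5 = 9

9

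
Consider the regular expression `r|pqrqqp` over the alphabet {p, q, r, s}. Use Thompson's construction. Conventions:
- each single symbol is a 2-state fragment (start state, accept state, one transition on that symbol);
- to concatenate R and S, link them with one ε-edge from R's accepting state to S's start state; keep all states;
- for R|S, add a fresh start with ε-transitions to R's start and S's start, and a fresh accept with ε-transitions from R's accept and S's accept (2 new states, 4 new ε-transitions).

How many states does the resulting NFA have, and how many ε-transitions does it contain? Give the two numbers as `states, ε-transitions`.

16, 9

Recursing over subexpressions:
Each of the 7 symbol leaves contributes 2 states and 0 ε-transitions.
  pqrqqp — 12 states, 5 ε-transitions
  r|pqrqqp — 16 states, 9 ε-transitions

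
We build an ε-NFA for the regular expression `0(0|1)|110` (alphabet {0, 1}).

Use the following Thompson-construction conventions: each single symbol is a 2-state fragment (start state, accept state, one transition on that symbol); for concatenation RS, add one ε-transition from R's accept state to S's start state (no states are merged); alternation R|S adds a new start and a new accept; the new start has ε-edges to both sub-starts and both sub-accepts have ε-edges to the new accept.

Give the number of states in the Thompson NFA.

16

Building bottom-up:
Each of the 6 symbol leaves contributes a 2-state fragment.
  0|1 — 6 states
  0(0|1) — 8 states
  110 — 6 states
  0(0|1)|110 — 16 states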